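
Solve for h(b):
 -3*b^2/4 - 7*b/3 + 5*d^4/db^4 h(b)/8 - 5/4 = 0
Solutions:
 h(b) = C1 + C2*b + C3*b^2 + C4*b^3 + b^6/300 + 7*b^5/225 + b^4/12


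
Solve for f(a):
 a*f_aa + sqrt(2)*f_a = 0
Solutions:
 f(a) = C1 + C2*a^(1 - sqrt(2))


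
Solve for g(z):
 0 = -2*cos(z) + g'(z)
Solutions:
 g(z) = C1 + 2*sin(z)


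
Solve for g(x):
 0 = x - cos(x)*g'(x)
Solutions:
 g(x) = C1 + Integral(x/cos(x), x)


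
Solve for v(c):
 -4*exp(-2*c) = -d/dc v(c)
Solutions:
 v(c) = C1 - 2*exp(-2*c)


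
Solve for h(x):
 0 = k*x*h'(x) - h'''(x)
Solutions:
 h(x) = C1 + Integral(C2*airyai(k^(1/3)*x) + C3*airybi(k^(1/3)*x), x)


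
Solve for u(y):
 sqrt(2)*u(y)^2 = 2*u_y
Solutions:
 u(y) = -2/(C1 + sqrt(2)*y)


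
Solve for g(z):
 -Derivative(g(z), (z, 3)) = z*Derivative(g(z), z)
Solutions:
 g(z) = C1 + Integral(C2*airyai(-z) + C3*airybi(-z), z)


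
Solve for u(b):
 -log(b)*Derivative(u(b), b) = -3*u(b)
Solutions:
 u(b) = C1*exp(3*li(b))


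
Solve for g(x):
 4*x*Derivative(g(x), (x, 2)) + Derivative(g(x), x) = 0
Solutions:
 g(x) = C1 + C2*x^(3/4)


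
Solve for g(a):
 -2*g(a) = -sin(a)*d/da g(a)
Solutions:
 g(a) = C1*(cos(a) - 1)/(cos(a) + 1)


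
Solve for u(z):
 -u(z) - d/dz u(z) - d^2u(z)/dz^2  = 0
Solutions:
 u(z) = (C1*sin(sqrt(3)*z/2) + C2*cos(sqrt(3)*z/2))*exp(-z/2)


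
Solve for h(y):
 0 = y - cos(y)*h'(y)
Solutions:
 h(y) = C1 + Integral(y/cos(y), y)


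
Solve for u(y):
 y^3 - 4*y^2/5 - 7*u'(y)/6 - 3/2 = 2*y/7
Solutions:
 u(y) = C1 + 3*y^4/14 - 8*y^3/35 - 6*y^2/49 - 9*y/7


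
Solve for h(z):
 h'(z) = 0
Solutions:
 h(z) = C1


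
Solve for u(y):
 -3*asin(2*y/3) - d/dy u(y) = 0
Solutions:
 u(y) = C1 - 3*y*asin(2*y/3) - 3*sqrt(9 - 4*y^2)/2


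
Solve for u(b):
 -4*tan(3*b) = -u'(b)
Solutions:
 u(b) = C1 - 4*log(cos(3*b))/3


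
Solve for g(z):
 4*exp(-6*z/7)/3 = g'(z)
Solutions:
 g(z) = C1 - 14*exp(-6*z/7)/9


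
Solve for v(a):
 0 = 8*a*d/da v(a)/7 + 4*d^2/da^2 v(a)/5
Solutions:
 v(a) = C1 + C2*erf(sqrt(35)*a/7)


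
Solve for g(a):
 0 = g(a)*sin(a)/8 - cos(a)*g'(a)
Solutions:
 g(a) = C1/cos(a)^(1/8)


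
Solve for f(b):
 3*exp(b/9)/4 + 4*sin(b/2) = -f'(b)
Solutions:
 f(b) = C1 - 27*exp(b/9)/4 + 8*cos(b/2)


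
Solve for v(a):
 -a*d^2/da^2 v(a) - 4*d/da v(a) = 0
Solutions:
 v(a) = C1 + C2/a^3


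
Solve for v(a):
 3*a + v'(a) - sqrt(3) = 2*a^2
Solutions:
 v(a) = C1 + 2*a^3/3 - 3*a^2/2 + sqrt(3)*a


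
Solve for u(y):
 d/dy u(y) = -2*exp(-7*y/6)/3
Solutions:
 u(y) = C1 + 4*exp(-7*y/6)/7


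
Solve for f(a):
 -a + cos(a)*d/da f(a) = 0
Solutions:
 f(a) = C1 + Integral(a/cos(a), a)


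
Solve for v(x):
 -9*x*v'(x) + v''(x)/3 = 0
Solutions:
 v(x) = C1 + C2*erfi(3*sqrt(6)*x/2)


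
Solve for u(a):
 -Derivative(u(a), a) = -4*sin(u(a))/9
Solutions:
 -4*a/9 + log(cos(u(a)) - 1)/2 - log(cos(u(a)) + 1)/2 = C1


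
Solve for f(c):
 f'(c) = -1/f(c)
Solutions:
 f(c) = -sqrt(C1 - 2*c)
 f(c) = sqrt(C1 - 2*c)


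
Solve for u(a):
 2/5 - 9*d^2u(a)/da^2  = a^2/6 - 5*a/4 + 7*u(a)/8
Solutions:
 u(a) = C1*sin(sqrt(14)*a/12) + C2*cos(sqrt(14)*a/12) - 4*a^2/21 + 10*a/7 + 1072/245


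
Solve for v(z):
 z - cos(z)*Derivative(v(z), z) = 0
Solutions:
 v(z) = C1 + Integral(z/cos(z), z)


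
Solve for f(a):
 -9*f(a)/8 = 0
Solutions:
 f(a) = 0


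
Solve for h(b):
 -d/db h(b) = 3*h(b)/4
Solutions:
 h(b) = C1*exp(-3*b/4)


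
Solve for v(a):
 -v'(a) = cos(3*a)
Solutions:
 v(a) = C1 - sin(3*a)/3


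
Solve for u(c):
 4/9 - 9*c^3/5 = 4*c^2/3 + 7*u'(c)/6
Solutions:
 u(c) = C1 - 27*c^4/70 - 8*c^3/21 + 8*c/21


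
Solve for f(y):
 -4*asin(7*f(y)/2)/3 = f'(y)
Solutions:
 Integral(1/asin(7*_y/2), (_y, f(y))) = C1 - 4*y/3


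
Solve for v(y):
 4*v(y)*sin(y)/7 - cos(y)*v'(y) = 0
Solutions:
 v(y) = C1/cos(y)^(4/7)


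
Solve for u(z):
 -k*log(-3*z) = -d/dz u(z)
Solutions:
 u(z) = C1 + k*z*log(-z) + k*z*(-1 + log(3))


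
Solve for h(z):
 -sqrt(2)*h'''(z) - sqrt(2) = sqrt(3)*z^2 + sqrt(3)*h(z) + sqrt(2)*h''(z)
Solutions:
 h(z) = C1*exp(z*(-2 + (1 + 27*sqrt(6)/4 + sqrt(-4 + (4 + 27*sqrt(6))^2/4)/2)^(-1/3) + (1 + 27*sqrt(6)/4 + sqrt(-4 + (4 + 27*sqrt(6))^2/4)/2)^(1/3))/6)*sin(sqrt(3)*z*(-(1 + 27*sqrt(6)/4 + sqrt(-4 + (2 + 27*sqrt(6)/2)^2)/2)^(1/3) + (1 + 27*sqrt(6)/4 + sqrt(-4 + (2 + 27*sqrt(6)/2)^2)/2)^(-1/3))/6) + C2*exp(z*(-2 + (1 + 27*sqrt(6)/4 + sqrt(-4 + (4 + 27*sqrt(6))^2/4)/2)^(-1/3) + (1 + 27*sqrt(6)/4 + sqrt(-4 + (4 + 27*sqrt(6))^2/4)/2)^(1/3))/6)*cos(sqrt(3)*z*(-(1 + 27*sqrt(6)/4 + sqrt(-4 + (2 + 27*sqrt(6)/2)^2)/2)^(1/3) + (1 + 27*sqrt(6)/4 + sqrt(-4 + (2 + 27*sqrt(6)/2)^2)/2)^(-1/3))/6) + C3*exp(-z*((1 + 27*sqrt(6)/4 + sqrt(-4 + (4 + 27*sqrt(6))^2/4)/2)^(-1/3) + 1 + (1 + 27*sqrt(6)/4 + sqrt(-4 + (4 + 27*sqrt(6))^2/4)/2)^(1/3))/3) - z^2 + sqrt(6)/3


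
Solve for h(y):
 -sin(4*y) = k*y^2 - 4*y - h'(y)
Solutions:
 h(y) = C1 + k*y^3/3 - 2*y^2 - cos(4*y)/4


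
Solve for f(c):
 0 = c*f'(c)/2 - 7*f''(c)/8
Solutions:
 f(c) = C1 + C2*erfi(sqrt(14)*c/7)


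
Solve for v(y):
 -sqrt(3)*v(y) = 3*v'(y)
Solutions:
 v(y) = C1*exp(-sqrt(3)*y/3)


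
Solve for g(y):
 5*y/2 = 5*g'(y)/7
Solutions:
 g(y) = C1 + 7*y^2/4


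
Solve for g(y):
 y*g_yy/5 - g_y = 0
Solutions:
 g(y) = C1 + C2*y^6


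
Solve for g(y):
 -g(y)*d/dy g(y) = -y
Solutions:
 g(y) = -sqrt(C1 + y^2)
 g(y) = sqrt(C1 + y^2)


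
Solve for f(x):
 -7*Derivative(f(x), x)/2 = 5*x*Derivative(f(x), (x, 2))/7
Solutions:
 f(x) = C1 + C2/x^(39/10)


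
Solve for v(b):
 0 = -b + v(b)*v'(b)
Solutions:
 v(b) = -sqrt(C1 + b^2)
 v(b) = sqrt(C1 + b^2)


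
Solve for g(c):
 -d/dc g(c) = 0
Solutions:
 g(c) = C1


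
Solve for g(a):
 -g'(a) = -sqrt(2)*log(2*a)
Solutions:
 g(a) = C1 + sqrt(2)*a*log(a) - sqrt(2)*a + sqrt(2)*a*log(2)


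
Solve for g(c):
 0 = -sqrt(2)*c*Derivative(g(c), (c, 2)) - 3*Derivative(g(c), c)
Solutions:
 g(c) = C1 + C2*c^(1 - 3*sqrt(2)/2)


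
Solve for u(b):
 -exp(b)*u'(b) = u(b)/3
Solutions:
 u(b) = C1*exp(exp(-b)/3)


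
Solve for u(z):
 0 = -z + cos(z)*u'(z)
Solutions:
 u(z) = C1 + Integral(z/cos(z), z)


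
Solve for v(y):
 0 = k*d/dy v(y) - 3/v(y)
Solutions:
 v(y) = -sqrt(C1 + 6*y/k)
 v(y) = sqrt(C1 + 6*y/k)


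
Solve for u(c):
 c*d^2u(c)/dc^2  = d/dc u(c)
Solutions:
 u(c) = C1 + C2*c^2


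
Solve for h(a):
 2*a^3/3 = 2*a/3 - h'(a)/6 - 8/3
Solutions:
 h(a) = C1 - a^4 + 2*a^2 - 16*a


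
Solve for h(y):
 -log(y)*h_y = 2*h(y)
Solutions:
 h(y) = C1*exp(-2*li(y))


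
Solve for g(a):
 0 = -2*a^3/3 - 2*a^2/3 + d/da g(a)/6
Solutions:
 g(a) = C1 + a^4 + 4*a^3/3


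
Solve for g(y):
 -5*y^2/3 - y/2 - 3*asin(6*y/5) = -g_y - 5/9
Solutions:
 g(y) = C1 + 5*y^3/9 + y^2/4 + 3*y*asin(6*y/5) - 5*y/9 + sqrt(25 - 36*y^2)/2


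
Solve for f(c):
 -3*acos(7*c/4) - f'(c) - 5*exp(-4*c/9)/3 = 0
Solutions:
 f(c) = C1 - 3*c*acos(7*c/4) + 3*sqrt(16 - 49*c^2)/7 + 15*exp(-4*c/9)/4


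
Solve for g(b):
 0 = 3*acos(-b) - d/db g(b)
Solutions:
 g(b) = C1 + 3*b*acos(-b) + 3*sqrt(1 - b^2)


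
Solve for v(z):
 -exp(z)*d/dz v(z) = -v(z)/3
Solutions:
 v(z) = C1*exp(-exp(-z)/3)


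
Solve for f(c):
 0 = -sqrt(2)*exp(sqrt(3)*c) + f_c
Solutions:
 f(c) = C1 + sqrt(6)*exp(sqrt(3)*c)/3


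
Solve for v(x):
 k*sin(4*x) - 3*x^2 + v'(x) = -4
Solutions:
 v(x) = C1 + k*cos(4*x)/4 + x^3 - 4*x


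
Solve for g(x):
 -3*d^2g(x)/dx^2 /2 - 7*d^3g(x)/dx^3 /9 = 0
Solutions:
 g(x) = C1 + C2*x + C3*exp(-27*x/14)


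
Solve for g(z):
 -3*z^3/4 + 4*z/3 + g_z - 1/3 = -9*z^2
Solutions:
 g(z) = C1 + 3*z^4/16 - 3*z^3 - 2*z^2/3 + z/3


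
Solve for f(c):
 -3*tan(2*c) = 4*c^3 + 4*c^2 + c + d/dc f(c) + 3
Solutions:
 f(c) = C1 - c^4 - 4*c^3/3 - c^2/2 - 3*c + 3*log(cos(2*c))/2


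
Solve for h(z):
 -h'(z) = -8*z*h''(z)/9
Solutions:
 h(z) = C1 + C2*z^(17/8)


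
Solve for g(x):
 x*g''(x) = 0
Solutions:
 g(x) = C1 + C2*x


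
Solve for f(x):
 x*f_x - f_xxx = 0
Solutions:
 f(x) = C1 + Integral(C2*airyai(x) + C3*airybi(x), x)


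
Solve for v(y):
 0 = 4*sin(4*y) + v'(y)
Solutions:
 v(y) = C1 + cos(4*y)


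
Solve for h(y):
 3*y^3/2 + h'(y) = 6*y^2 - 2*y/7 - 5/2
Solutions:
 h(y) = C1 - 3*y^4/8 + 2*y^3 - y^2/7 - 5*y/2


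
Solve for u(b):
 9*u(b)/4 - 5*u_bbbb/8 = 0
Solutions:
 u(b) = C1*exp(-2^(1/4)*sqrt(3)*5^(3/4)*b/5) + C2*exp(2^(1/4)*sqrt(3)*5^(3/4)*b/5) + C3*sin(2^(1/4)*sqrt(3)*5^(3/4)*b/5) + C4*cos(2^(1/4)*sqrt(3)*5^(3/4)*b/5)


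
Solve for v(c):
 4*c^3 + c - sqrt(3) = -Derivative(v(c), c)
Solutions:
 v(c) = C1 - c^4 - c^2/2 + sqrt(3)*c


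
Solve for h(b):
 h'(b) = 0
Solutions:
 h(b) = C1


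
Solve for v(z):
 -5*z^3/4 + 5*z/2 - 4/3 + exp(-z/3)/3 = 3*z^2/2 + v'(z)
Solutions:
 v(z) = C1 - 5*z^4/16 - z^3/2 + 5*z^2/4 - 4*z/3 - 1/exp(z)^(1/3)


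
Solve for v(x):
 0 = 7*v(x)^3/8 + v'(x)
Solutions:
 v(x) = -2*sqrt(-1/(C1 - 7*x))
 v(x) = 2*sqrt(-1/(C1 - 7*x))


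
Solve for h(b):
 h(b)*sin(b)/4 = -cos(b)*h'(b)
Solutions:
 h(b) = C1*cos(b)^(1/4)


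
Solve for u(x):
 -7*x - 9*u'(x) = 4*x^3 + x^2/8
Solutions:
 u(x) = C1 - x^4/9 - x^3/216 - 7*x^2/18


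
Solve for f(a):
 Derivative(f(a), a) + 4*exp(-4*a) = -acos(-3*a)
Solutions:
 f(a) = C1 - a*acos(-3*a) - sqrt(1 - 9*a^2)/3 + exp(-4*a)


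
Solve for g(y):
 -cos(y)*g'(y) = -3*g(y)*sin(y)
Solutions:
 g(y) = C1/cos(y)^3


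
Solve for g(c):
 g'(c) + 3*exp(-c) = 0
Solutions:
 g(c) = C1 + 3*exp(-c)


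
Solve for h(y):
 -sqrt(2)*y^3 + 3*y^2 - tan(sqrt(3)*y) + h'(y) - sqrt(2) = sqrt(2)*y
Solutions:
 h(y) = C1 + sqrt(2)*y^4/4 - y^3 + sqrt(2)*y^2/2 + sqrt(2)*y - sqrt(3)*log(cos(sqrt(3)*y))/3


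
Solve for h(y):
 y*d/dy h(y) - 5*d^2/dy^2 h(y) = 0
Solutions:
 h(y) = C1 + C2*erfi(sqrt(10)*y/10)


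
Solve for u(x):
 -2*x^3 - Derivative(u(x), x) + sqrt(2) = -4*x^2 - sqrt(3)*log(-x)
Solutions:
 u(x) = C1 - x^4/2 + 4*x^3/3 + sqrt(3)*x*log(-x) + x*(-sqrt(3) + sqrt(2))


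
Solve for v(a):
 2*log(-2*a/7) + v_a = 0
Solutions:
 v(a) = C1 - 2*a*log(-a) + 2*a*(-log(2) + 1 + log(7))


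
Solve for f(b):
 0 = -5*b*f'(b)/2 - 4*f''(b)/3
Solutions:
 f(b) = C1 + C2*erf(sqrt(15)*b/4)


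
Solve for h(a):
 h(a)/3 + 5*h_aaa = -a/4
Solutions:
 h(a) = C3*exp(-15^(2/3)*a/15) - 3*a/4 + (C1*sin(3^(1/6)*5^(2/3)*a/10) + C2*cos(3^(1/6)*5^(2/3)*a/10))*exp(15^(2/3)*a/30)


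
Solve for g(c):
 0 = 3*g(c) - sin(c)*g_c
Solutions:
 g(c) = C1*(cos(c) - 1)^(3/2)/(cos(c) + 1)^(3/2)


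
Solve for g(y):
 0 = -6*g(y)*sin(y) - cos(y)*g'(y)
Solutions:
 g(y) = C1*cos(y)^6


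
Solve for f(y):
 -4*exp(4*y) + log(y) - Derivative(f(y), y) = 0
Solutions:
 f(y) = C1 + y*log(y) - y - exp(4*y)


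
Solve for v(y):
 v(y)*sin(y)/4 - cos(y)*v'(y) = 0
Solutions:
 v(y) = C1/cos(y)^(1/4)


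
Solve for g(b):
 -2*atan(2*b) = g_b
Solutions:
 g(b) = C1 - 2*b*atan(2*b) + log(4*b^2 + 1)/2


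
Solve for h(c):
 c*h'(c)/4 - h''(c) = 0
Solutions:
 h(c) = C1 + C2*erfi(sqrt(2)*c/4)


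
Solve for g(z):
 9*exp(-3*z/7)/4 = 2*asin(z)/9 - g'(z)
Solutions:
 g(z) = C1 + 2*z*asin(z)/9 + 2*sqrt(1 - z^2)/9 + 21*exp(-3*z/7)/4


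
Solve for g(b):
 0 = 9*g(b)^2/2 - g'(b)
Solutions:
 g(b) = -2/(C1 + 9*b)


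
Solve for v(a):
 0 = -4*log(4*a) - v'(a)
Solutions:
 v(a) = C1 - 4*a*log(a) - a*log(256) + 4*a


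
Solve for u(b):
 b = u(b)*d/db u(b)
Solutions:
 u(b) = -sqrt(C1 + b^2)
 u(b) = sqrt(C1 + b^2)


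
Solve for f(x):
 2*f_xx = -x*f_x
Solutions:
 f(x) = C1 + C2*erf(x/2)


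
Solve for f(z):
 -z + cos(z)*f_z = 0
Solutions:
 f(z) = C1 + Integral(z/cos(z), z)


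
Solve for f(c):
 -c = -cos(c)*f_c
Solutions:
 f(c) = C1 + Integral(c/cos(c), c)


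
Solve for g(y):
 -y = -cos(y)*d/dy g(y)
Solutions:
 g(y) = C1 + Integral(y/cos(y), y)


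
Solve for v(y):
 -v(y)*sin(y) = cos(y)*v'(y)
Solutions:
 v(y) = C1*cos(y)


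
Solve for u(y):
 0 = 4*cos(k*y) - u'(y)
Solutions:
 u(y) = C1 + 4*sin(k*y)/k


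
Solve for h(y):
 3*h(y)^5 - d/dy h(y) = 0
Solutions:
 h(y) = -(-1/(C1 + 12*y))^(1/4)
 h(y) = (-1/(C1 + 12*y))^(1/4)
 h(y) = -I*(-1/(C1 + 12*y))^(1/4)
 h(y) = I*(-1/(C1 + 12*y))^(1/4)


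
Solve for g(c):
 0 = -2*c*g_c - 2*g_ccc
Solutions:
 g(c) = C1 + Integral(C2*airyai(-c) + C3*airybi(-c), c)


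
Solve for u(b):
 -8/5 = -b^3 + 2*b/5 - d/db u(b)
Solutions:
 u(b) = C1 - b^4/4 + b^2/5 + 8*b/5


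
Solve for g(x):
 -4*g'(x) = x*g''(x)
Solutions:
 g(x) = C1 + C2/x^3


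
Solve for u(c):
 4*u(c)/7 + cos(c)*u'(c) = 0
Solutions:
 u(c) = C1*(sin(c) - 1)^(2/7)/(sin(c) + 1)^(2/7)


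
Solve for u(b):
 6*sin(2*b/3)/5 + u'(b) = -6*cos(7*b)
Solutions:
 u(b) = C1 - 6*sin(7*b)/7 + 9*cos(2*b/3)/5


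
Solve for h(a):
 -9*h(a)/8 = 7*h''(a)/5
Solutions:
 h(a) = C1*sin(3*sqrt(70)*a/28) + C2*cos(3*sqrt(70)*a/28)


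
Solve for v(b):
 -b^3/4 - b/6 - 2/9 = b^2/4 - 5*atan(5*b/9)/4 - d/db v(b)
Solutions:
 v(b) = C1 + b^4/16 + b^3/12 + b^2/12 - 5*b*atan(5*b/9)/4 + 2*b/9 + 9*log(25*b^2 + 81)/8


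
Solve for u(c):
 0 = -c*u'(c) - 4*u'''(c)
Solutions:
 u(c) = C1 + Integral(C2*airyai(-2^(1/3)*c/2) + C3*airybi(-2^(1/3)*c/2), c)


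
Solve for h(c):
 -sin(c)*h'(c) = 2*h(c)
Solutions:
 h(c) = C1*(cos(c) + 1)/(cos(c) - 1)


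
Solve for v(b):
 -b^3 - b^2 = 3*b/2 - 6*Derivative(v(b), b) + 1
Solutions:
 v(b) = C1 + b^4/24 + b^3/18 + b^2/8 + b/6


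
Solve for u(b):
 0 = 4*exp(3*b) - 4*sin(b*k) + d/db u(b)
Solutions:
 u(b) = C1 - 4*exp(3*b)/3 - 4*cos(b*k)/k


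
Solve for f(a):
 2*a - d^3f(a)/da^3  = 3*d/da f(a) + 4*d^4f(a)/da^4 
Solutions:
 f(a) = C1 + C4*exp(-a) + a^2/3 + (C2*sin(sqrt(39)*a/8) + C3*cos(sqrt(39)*a/8))*exp(3*a/8)


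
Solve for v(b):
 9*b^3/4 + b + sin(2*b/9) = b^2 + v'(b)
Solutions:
 v(b) = C1 + 9*b^4/16 - b^3/3 + b^2/2 - 9*cos(2*b/9)/2


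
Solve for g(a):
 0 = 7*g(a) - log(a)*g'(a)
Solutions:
 g(a) = C1*exp(7*li(a))


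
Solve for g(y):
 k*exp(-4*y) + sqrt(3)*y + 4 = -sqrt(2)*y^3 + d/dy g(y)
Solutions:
 g(y) = C1 - k*exp(-4*y)/4 + sqrt(2)*y^4/4 + sqrt(3)*y^2/2 + 4*y


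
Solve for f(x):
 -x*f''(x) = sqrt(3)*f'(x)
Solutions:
 f(x) = C1 + C2*x^(1 - sqrt(3))


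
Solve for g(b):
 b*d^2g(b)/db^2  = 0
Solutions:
 g(b) = C1 + C2*b


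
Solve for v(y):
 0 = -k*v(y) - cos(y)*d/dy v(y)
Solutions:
 v(y) = C1*exp(k*(log(sin(y) - 1) - log(sin(y) + 1))/2)


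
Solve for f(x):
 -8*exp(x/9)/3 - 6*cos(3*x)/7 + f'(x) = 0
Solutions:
 f(x) = C1 + 24*exp(x/9) + 2*sin(3*x)/7


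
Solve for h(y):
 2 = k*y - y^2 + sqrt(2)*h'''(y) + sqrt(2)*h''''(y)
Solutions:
 h(y) = C1 + C2*y + C3*y^2 + C4*exp(-y) + sqrt(2)*y^5/120 + sqrt(2)*y^4*(-k - 2)/48 + sqrt(2)*y^3*(k + 4)/12


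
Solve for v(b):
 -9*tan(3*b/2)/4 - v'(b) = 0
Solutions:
 v(b) = C1 + 3*log(cos(3*b/2))/2


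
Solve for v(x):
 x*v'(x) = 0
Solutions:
 v(x) = C1


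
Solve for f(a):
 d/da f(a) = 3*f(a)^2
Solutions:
 f(a) = -1/(C1 + 3*a)


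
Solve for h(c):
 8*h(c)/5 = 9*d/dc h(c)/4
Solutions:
 h(c) = C1*exp(32*c/45)


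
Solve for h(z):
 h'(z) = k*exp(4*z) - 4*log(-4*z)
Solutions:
 h(z) = C1 + k*exp(4*z)/4 - 4*z*log(-z) + 4*z*(1 - 2*log(2))


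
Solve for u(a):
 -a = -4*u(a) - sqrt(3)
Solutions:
 u(a) = a/4 - sqrt(3)/4


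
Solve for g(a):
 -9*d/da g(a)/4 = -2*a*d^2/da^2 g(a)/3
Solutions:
 g(a) = C1 + C2*a^(35/8)


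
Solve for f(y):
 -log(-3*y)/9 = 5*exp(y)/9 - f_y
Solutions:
 f(y) = C1 + y*log(-y)/9 + y*(-1 + log(3))/9 + 5*exp(y)/9


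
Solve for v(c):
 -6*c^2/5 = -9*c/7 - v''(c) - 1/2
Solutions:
 v(c) = C1 + C2*c + c^4/10 - 3*c^3/14 - c^2/4


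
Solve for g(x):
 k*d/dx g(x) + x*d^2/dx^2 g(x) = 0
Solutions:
 g(x) = C1 + x^(1 - re(k))*(C2*sin(log(x)*Abs(im(k))) + C3*cos(log(x)*im(k)))


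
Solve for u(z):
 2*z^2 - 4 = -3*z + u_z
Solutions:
 u(z) = C1 + 2*z^3/3 + 3*z^2/2 - 4*z


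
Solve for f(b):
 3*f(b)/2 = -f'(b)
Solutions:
 f(b) = C1*exp(-3*b/2)


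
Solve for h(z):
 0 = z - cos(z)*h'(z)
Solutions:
 h(z) = C1 + Integral(z/cos(z), z)


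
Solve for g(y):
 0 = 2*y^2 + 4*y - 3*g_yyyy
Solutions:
 g(y) = C1 + C2*y + C3*y^2 + C4*y^3 + y^6/540 + y^5/90


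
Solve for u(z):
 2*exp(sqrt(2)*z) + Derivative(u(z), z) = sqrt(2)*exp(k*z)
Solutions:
 u(z) = C1 - sqrt(2)*exp(sqrt(2)*z) + sqrt(2)*exp(k*z)/k


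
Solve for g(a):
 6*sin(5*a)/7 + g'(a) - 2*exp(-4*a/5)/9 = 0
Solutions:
 g(a) = C1 + 6*cos(5*a)/35 - 5*exp(-4*a/5)/18


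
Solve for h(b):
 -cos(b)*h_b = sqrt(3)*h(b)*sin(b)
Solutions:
 h(b) = C1*cos(b)^(sqrt(3))


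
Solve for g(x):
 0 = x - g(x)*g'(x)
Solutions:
 g(x) = -sqrt(C1 + x^2)
 g(x) = sqrt(C1 + x^2)


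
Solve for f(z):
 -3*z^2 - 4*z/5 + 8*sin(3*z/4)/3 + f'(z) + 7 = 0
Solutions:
 f(z) = C1 + z^3 + 2*z^2/5 - 7*z + 32*cos(3*z/4)/9


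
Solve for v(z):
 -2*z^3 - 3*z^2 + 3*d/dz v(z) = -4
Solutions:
 v(z) = C1 + z^4/6 + z^3/3 - 4*z/3


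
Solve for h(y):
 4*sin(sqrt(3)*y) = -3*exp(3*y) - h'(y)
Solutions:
 h(y) = C1 - exp(3*y) + 4*sqrt(3)*cos(sqrt(3)*y)/3


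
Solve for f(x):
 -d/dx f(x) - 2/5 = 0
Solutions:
 f(x) = C1 - 2*x/5


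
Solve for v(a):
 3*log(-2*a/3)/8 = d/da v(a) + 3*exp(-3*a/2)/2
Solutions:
 v(a) = C1 + 3*a*log(-a)/8 + 3*a*(-log(3) - 1 + log(2))/8 + exp(-3*a/2)


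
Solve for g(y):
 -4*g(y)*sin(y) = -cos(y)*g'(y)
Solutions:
 g(y) = C1/cos(y)^4


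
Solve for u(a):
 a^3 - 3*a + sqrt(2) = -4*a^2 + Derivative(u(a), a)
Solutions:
 u(a) = C1 + a^4/4 + 4*a^3/3 - 3*a^2/2 + sqrt(2)*a


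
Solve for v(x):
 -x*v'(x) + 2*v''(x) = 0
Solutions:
 v(x) = C1 + C2*erfi(x/2)


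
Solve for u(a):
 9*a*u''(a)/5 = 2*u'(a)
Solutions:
 u(a) = C1 + C2*a^(19/9)


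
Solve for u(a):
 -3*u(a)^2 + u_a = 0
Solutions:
 u(a) = -1/(C1 + 3*a)


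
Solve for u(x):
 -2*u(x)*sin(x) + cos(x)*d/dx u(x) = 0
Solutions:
 u(x) = C1/cos(x)^2


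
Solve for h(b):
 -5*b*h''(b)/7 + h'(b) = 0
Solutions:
 h(b) = C1 + C2*b^(12/5)


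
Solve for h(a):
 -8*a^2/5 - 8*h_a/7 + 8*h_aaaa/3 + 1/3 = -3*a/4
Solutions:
 h(a) = C1 + C4*exp(3^(1/3)*7^(2/3)*a/7) - 7*a^3/15 + 21*a^2/64 + 7*a/24 + (C2*sin(3^(5/6)*7^(2/3)*a/14) + C3*cos(3^(5/6)*7^(2/3)*a/14))*exp(-3^(1/3)*7^(2/3)*a/14)


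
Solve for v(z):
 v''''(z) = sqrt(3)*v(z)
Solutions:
 v(z) = C1*exp(-3^(1/8)*z) + C2*exp(3^(1/8)*z) + C3*sin(3^(1/8)*z) + C4*cos(3^(1/8)*z)


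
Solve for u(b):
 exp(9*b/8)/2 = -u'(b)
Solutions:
 u(b) = C1 - 4*exp(9*b/8)/9


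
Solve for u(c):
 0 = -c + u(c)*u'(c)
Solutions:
 u(c) = -sqrt(C1 + c^2)
 u(c) = sqrt(C1 + c^2)


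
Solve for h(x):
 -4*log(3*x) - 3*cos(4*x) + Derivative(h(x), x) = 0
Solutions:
 h(x) = C1 + 4*x*log(x) - 4*x + 4*x*log(3) + 3*sin(4*x)/4


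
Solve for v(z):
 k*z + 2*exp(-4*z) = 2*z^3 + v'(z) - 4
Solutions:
 v(z) = C1 + k*z^2/2 - z^4/2 + 4*z - exp(-4*z)/2


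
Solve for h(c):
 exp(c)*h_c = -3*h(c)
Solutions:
 h(c) = C1*exp(3*exp(-c))


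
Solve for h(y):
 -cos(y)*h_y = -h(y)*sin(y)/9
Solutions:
 h(y) = C1/cos(y)^(1/9)


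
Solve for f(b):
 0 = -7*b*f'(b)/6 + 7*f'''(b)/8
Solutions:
 f(b) = C1 + Integral(C2*airyai(6^(2/3)*b/3) + C3*airybi(6^(2/3)*b/3), b)


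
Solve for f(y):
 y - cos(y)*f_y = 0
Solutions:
 f(y) = C1 + Integral(y/cos(y), y)


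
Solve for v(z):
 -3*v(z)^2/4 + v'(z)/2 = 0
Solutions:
 v(z) = -2/(C1 + 3*z)


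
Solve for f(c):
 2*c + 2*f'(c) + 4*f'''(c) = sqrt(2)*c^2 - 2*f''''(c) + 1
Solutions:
 f(c) = C1 + C2*exp(c*(-8 + 8*2^(1/3)/(3*sqrt(177) + 43)^(1/3) + 2^(2/3)*(3*sqrt(177) + 43)^(1/3))/12)*sin(2^(1/3)*sqrt(3)*c*(-2^(1/3)*(3*sqrt(177) + 43)^(1/3) + 8/(3*sqrt(177) + 43)^(1/3))/12) + C3*exp(c*(-8 + 8*2^(1/3)/(3*sqrt(177) + 43)^(1/3) + 2^(2/3)*(3*sqrt(177) + 43)^(1/3))/12)*cos(2^(1/3)*sqrt(3)*c*(-2^(1/3)*(3*sqrt(177) + 43)^(1/3) + 8/(3*sqrt(177) + 43)^(1/3))/12) + C4*exp(-c*(8*2^(1/3)/(3*sqrt(177) + 43)^(1/3) + 4 + 2^(2/3)*(3*sqrt(177) + 43)^(1/3))/6) + sqrt(2)*c^3/6 - c^2/2 - 2*sqrt(2)*c + c/2


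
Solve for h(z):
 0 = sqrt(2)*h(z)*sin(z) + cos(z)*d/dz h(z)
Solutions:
 h(z) = C1*cos(z)^(sqrt(2))


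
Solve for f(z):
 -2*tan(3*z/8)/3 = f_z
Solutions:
 f(z) = C1 + 16*log(cos(3*z/8))/9


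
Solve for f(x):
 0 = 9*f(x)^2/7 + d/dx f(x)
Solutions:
 f(x) = 7/(C1 + 9*x)


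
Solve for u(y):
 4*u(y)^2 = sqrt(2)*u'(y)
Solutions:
 u(y) = -1/(C1 + 2*sqrt(2)*y)


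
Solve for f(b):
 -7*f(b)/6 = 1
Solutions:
 f(b) = -6/7


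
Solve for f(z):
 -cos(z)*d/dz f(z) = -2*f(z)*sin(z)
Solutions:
 f(z) = C1/cos(z)^2


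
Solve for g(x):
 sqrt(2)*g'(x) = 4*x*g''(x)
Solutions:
 g(x) = C1 + C2*x^(sqrt(2)/4 + 1)


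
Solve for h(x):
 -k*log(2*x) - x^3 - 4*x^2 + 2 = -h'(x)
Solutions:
 h(x) = C1 + k*x*log(x) - k*x + k*x*log(2) + x^4/4 + 4*x^3/3 - 2*x


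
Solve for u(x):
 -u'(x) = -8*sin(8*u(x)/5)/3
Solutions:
 -8*x/3 + 5*log(cos(8*u(x)/5) - 1)/16 - 5*log(cos(8*u(x)/5) + 1)/16 = C1


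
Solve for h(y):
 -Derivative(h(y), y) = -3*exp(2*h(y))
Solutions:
 h(y) = log(-sqrt(-1/(C1 + 3*y))) - log(2)/2
 h(y) = log(-1/(C1 + 3*y))/2 - log(2)/2


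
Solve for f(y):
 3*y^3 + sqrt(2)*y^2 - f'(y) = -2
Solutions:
 f(y) = C1 + 3*y^4/4 + sqrt(2)*y^3/3 + 2*y


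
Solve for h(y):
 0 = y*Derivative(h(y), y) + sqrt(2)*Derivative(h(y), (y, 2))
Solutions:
 h(y) = C1 + C2*erf(2^(1/4)*y/2)


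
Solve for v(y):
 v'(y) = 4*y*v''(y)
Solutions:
 v(y) = C1 + C2*y^(5/4)


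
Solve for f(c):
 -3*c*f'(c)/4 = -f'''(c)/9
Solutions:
 f(c) = C1 + Integral(C2*airyai(3*2^(1/3)*c/2) + C3*airybi(3*2^(1/3)*c/2), c)


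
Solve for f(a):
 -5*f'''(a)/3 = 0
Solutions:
 f(a) = C1 + C2*a + C3*a^2


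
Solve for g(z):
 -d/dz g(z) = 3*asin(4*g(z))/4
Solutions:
 Integral(1/asin(4*_y), (_y, g(z))) = C1 - 3*z/4


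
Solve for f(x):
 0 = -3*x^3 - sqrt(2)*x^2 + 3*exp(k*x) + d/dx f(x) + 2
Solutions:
 f(x) = C1 + 3*x^4/4 + sqrt(2)*x^3/3 - 2*x - 3*exp(k*x)/k


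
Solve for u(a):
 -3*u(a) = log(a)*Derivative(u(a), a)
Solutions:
 u(a) = C1*exp(-3*li(a))


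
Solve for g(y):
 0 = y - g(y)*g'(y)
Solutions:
 g(y) = -sqrt(C1 + y^2)
 g(y) = sqrt(C1 + y^2)


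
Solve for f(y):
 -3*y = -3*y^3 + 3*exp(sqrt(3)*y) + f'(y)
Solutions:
 f(y) = C1 + 3*y^4/4 - 3*y^2/2 - sqrt(3)*exp(sqrt(3)*y)


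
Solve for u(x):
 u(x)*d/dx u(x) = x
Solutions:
 u(x) = -sqrt(C1 + x^2)
 u(x) = sqrt(C1 + x^2)


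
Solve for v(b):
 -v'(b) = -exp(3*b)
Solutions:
 v(b) = C1 + exp(3*b)/3


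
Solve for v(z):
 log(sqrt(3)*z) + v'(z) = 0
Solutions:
 v(z) = C1 - z*log(z) - z*log(3)/2 + z


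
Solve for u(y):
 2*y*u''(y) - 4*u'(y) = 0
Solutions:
 u(y) = C1 + C2*y^3


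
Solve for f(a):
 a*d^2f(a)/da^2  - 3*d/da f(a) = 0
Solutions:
 f(a) = C1 + C2*a^4


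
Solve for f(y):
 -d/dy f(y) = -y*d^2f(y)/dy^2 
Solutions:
 f(y) = C1 + C2*y^2


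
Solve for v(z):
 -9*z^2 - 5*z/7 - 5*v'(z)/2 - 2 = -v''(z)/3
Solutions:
 v(z) = C1 + C2*exp(15*z/2) - 6*z^3/5 - 109*z^2/175 - 2536*z/2625


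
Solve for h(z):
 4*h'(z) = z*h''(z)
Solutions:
 h(z) = C1 + C2*z^5


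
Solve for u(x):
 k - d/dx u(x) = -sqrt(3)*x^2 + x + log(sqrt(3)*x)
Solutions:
 u(x) = C1 + k*x + sqrt(3)*x^3/3 - x^2/2 - x*log(x) - x*log(3)/2 + x


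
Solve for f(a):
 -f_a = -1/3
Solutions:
 f(a) = C1 + a/3


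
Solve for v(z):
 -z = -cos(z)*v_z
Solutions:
 v(z) = C1 + Integral(z/cos(z), z)


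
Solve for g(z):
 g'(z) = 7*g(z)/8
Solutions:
 g(z) = C1*exp(7*z/8)


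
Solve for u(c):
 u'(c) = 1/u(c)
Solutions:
 u(c) = -sqrt(C1 + 2*c)
 u(c) = sqrt(C1 + 2*c)


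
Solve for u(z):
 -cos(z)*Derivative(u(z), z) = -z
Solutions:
 u(z) = C1 + Integral(z/cos(z), z)


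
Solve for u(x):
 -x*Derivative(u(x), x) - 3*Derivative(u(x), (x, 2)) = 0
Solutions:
 u(x) = C1 + C2*erf(sqrt(6)*x/6)


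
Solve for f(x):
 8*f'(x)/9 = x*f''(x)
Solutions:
 f(x) = C1 + C2*x^(17/9)


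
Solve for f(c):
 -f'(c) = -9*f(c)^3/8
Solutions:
 f(c) = -2*sqrt(-1/(C1 + 9*c))
 f(c) = 2*sqrt(-1/(C1 + 9*c))


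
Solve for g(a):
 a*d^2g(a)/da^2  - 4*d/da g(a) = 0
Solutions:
 g(a) = C1 + C2*a^5


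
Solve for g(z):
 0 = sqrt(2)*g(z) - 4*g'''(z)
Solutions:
 g(z) = C3*exp(sqrt(2)*z/2) + (C1*sin(sqrt(6)*z/4) + C2*cos(sqrt(6)*z/4))*exp(-sqrt(2)*z/4)


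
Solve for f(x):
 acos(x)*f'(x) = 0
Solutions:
 f(x) = C1


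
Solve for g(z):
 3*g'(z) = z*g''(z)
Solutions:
 g(z) = C1 + C2*z^4


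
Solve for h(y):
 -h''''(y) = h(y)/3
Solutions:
 h(y) = (C1*sin(sqrt(2)*3^(3/4)*y/6) + C2*cos(sqrt(2)*3^(3/4)*y/6))*exp(-sqrt(2)*3^(3/4)*y/6) + (C3*sin(sqrt(2)*3^(3/4)*y/6) + C4*cos(sqrt(2)*3^(3/4)*y/6))*exp(sqrt(2)*3^(3/4)*y/6)


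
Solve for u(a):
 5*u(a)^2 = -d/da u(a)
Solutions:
 u(a) = 1/(C1 + 5*a)


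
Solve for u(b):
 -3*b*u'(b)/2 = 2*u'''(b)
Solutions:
 u(b) = C1 + Integral(C2*airyai(-6^(1/3)*b/2) + C3*airybi(-6^(1/3)*b/2), b)


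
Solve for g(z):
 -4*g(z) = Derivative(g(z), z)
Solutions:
 g(z) = C1*exp(-4*z)


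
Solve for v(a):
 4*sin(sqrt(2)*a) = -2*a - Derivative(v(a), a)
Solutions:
 v(a) = C1 - a^2 + 2*sqrt(2)*cos(sqrt(2)*a)


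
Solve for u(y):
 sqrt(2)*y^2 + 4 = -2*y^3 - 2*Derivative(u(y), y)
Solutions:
 u(y) = C1 - y^4/4 - sqrt(2)*y^3/6 - 2*y


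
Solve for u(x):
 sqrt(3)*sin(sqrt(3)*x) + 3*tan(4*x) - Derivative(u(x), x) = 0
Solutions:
 u(x) = C1 - 3*log(cos(4*x))/4 - cos(sqrt(3)*x)


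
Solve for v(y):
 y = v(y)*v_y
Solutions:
 v(y) = -sqrt(C1 + y^2)
 v(y) = sqrt(C1 + y^2)


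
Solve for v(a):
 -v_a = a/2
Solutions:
 v(a) = C1 - a^2/4


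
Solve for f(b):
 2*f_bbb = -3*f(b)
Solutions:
 f(b) = C3*exp(-2^(2/3)*3^(1/3)*b/2) + (C1*sin(2^(2/3)*3^(5/6)*b/4) + C2*cos(2^(2/3)*3^(5/6)*b/4))*exp(2^(2/3)*3^(1/3)*b/4)


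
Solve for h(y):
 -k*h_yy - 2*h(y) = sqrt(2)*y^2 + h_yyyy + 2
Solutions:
 h(y) = C1*exp(-sqrt(2)*y*sqrt(-k - sqrt(k^2 - 8))/2) + C2*exp(sqrt(2)*y*sqrt(-k - sqrt(k^2 - 8))/2) + C3*exp(-sqrt(2)*y*sqrt(-k + sqrt(k^2 - 8))/2) + C4*exp(sqrt(2)*y*sqrt(-k + sqrt(k^2 - 8))/2) + sqrt(2)*k/2 - sqrt(2)*y^2/2 - 1


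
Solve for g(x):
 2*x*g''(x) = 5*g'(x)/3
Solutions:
 g(x) = C1 + C2*x^(11/6)


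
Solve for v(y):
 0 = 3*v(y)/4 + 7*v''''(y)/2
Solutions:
 v(y) = (C1*sin(6^(1/4)*7^(3/4)*y/14) + C2*cos(6^(1/4)*7^(3/4)*y/14))*exp(-6^(1/4)*7^(3/4)*y/14) + (C3*sin(6^(1/4)*7^(3/4)*y/14) + C4*cos(6^(1/4)*7^(3/4)*y/14))*exp(6^(1/4)*7^(3/4)*y/14)


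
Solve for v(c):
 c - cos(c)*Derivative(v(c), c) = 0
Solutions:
 v(c) = C1 + Integral(c/cos(c), c)


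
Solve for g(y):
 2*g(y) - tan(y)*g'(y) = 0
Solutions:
 g(y) = C1*sin(y)^2


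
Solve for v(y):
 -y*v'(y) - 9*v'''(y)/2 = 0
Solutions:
 v(y) = C1 + Integral(C2*airyai(-6^(1/3)*y/3) + C3*airybi(-6^(1/3)*y/3), y)


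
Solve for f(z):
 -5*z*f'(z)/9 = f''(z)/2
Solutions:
 f(z) = C1 + C2*erf(sqrt(5)*z/3)


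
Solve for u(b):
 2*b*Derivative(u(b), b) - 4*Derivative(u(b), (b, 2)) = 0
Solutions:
 u(b) = C1 + C2*erfi(b/2)


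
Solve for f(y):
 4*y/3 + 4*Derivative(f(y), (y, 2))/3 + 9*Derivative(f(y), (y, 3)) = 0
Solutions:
 f(y) = C1 + C2*y + C3*exp(-4*y/27) - y^3/6 + 27*y^2/8


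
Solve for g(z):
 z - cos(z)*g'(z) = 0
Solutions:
 g(z) = C1 + Integral(z/cos(z), z)


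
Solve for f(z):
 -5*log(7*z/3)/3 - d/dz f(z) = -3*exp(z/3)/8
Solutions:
 f(z) = C1 - 5*z*log(z)/3 + 5*z*(-log(7) + 1 + log(3))/3 + 9*exp(z/3)/8


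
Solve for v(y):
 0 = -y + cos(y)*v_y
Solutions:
 v(y) = C1 + Integral(y/cos(y), y)


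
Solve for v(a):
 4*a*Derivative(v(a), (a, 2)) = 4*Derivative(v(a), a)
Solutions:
 v(a) = C1 + C2*a^2


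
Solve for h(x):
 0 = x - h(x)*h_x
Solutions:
 h(x) = -sqrt(C1 + x^2)
 h(x) = sqrt(C1 + x^2)


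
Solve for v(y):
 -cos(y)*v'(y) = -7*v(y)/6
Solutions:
 v(y) = C1*(sin(y) + 1)^(7/12)/(sin(y) - 1)^(7/12)


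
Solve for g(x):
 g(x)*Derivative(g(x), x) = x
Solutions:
 g(x) = -sqrt(C1 + x^2)
 g(x) = sqrt(C1 + x^2)


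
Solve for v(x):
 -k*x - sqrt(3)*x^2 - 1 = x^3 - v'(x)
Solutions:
 v(x) = C1 + k*x^2/2 + x^4/4 + sqrt(3)*x^3/3 + x


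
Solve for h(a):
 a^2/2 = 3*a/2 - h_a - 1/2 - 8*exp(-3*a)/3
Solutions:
 h(a) = C1 - a^3/6 + 3*a^2/4 - a/2 + 8*exp(-3*a)/9


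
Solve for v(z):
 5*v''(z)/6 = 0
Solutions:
 v(z) = C1 + C2*z


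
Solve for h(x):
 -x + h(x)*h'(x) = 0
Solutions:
 h(x) = -sqrt(C1 + x^2)
 h(x) = sqrt(C1 + x^2)


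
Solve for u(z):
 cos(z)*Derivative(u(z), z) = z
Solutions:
 u(z) = C1 + Integral(z/cos(z), z)


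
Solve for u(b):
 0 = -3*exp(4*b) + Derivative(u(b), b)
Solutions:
 u(b) = C1 + 3*exp(4*b)/4


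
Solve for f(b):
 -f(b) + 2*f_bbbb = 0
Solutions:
 f(b) = C1*exp(-2^(3/4)*b/2) + C2*exp(2^(3/4)*b/2) + C3*sin(2^(3/4)*b/2) + C4*cos(2^(3/4)*b/2)


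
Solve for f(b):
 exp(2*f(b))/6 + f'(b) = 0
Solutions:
 f(b) = log(-1/(C1 - b))/2 + log(3)/2
 f(b) = log(-sqrt(1/(C1 + b))) + log(3)/2


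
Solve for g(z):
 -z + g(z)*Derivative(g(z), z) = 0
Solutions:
 g(z) = -sqrt(C1 + z^2)
 g(z) = sqrt(C1 + z^2)


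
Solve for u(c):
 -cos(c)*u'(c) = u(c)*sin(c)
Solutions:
 u(c) = C1*cos(c)


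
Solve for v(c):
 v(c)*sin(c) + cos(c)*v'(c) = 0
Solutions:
 v(c) = C1*cos(c)


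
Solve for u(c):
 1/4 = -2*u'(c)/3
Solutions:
 u(c) = C1 - 3*c/8


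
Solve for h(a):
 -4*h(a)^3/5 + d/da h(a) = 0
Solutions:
 h(a) = -sqrt(10)*sqrt(-1/(C1 + 4*a))/2
 h(a) = sqrt(10)*sqrt(-1/(C1 + 4*a))/2


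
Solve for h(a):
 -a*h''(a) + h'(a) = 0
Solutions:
 h(a) = C1 + C2*a^2


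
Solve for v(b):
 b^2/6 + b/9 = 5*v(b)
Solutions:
 v(b) = b*(3*b + 2)/90


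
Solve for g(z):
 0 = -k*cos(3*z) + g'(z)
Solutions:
 g(z) = C1 + k*sin(3*z)/3


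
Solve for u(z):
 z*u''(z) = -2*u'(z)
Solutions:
 u(z) = C1 + C2/z


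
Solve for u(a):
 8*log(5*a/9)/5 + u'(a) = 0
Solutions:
 u(a) = C1 - 8*a*log(a)/5 - 8*a*log(5)/5 + 8*a/5 + 16*a*log(3)/5


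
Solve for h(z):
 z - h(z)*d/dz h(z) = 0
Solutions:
 h(z) = -sqrt(C1 + z^2)
 h(z) = sqrt(C1 + z^2)


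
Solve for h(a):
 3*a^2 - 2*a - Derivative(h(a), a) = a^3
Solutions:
 h(a) = C1 - a^4/4 + a^3 - a^2


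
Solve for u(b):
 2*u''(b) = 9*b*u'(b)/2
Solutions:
 u(b) = C1 + C2*erfi(3*sqrt(2)*b/4)


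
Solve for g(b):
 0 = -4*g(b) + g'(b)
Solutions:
 g(b) = C1*exp(4*b)


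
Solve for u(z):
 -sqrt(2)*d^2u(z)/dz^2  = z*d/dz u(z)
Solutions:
 u(z) = C1 + C2*erf(2^(1/4)*z/2)


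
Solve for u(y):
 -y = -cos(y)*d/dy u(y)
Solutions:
 u(y) = C1 + Integral(y/cos(y), y)


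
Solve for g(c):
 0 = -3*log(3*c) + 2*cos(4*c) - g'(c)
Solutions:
 g(c) = C1 - 3*c*log(c) - 3*c*log(3) + 3*c + sin(4*c)/2


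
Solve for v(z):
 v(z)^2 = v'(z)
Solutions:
 v(z) = -1/(C1 + z)


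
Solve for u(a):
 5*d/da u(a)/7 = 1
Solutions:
 u(a) = C1 + 7*a/5


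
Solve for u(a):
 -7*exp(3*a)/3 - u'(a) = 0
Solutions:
 u(a) = C1 - 7*exp(3*a)/9


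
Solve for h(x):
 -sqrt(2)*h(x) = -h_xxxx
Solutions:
 h(x) = C1*exp(-2^(1/8)*x) + C2*exp(2^(1/8)*x) + C3*sin(2^(1/8)*x) + C4*cos(2^(1/8)*x)


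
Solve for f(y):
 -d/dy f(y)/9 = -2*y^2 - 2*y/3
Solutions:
 f(y) = C1 + 6*y^3 + 3*y^2


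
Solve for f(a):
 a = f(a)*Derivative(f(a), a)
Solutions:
 f(a) = -sqrt(C1 + a^2)
 f(a) = sqrt(C1 + a^2)


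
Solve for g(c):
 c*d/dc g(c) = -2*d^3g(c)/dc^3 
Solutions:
 g(c) = C1 + Integral(C2*airyai(-2^(2/3)*c/2) + C3*airybi(-2^(2/3)*c/2), c)


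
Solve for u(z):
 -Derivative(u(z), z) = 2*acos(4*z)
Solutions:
 u(z) = C1 - 2*z*acos(4*z) + sqrt(1 - 16*z^2)/2


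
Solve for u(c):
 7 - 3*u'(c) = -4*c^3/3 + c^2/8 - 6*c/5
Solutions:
 u(c) = C1 + c^4/9 - c^3/72 + c^2/5 + 7*c/3


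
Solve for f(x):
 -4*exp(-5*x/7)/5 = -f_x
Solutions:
 f(x) = C1 - 28*exp(-5*x/7)/25


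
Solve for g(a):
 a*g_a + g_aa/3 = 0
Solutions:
 g(a) = C1 + C2*erf(sqrt(6)*a/2)


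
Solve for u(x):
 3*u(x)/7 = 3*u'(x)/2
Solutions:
 u(x) = C1*exp(2*x/7)


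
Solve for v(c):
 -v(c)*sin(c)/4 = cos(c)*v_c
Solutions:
 v(c) = C1*cos(c)^(1/4)


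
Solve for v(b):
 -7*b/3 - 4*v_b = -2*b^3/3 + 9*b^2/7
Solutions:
 v(b) = C1 + b^4/24 - 3*b^3/28 - 7*b^2/24


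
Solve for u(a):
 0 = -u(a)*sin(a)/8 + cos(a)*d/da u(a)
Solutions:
 u(a) = C1/cos(a)^(1/8)


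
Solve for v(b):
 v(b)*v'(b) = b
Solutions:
 v(b) = -sqrt(C1 + b^2)
 v(b) = sqrt(C1 + b^2)


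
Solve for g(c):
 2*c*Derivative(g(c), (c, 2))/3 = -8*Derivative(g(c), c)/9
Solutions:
 g(c) = C1 + C2/c^(1/3)


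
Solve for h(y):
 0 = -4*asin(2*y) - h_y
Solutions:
 h(y) = C1 - 4*y*asin(2*y) - 2*sqrt(1 - 4*y^2)


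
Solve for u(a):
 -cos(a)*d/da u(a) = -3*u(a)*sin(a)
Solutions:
 u(a) = C1/cos(a)^3


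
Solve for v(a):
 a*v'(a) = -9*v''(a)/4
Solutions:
 v(a) = C1 + C2*erf(sqrt(2)*a/3)


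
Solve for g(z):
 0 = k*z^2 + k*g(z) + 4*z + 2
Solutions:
 g(z) = (-k*z^2 - 4*z - 2)/k


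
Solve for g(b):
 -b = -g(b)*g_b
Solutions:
 g(b) = -sqrt(C1 + b^2)
 g(b) = sqrt(C1 + b^2)


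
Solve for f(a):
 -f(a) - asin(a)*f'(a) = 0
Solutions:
 f(a) = C1*exp(-Integral(1/asin(a), a))


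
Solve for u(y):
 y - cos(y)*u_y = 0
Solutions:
 u(y) = C1 + Integral(y/cos(y), y)


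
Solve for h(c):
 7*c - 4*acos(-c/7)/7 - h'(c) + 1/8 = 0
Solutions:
 h(c) = C1 + 7*c^2/2 - 4*c*acos(-c/7)/7 + c/8 - 4*sqrt(49 - c^2)/7


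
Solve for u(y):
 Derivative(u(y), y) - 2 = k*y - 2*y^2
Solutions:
 u(y) = C1 + k*y^2/2 - 2*y^3/3 + 2*y


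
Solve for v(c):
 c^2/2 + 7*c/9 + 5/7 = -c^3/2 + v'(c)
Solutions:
 v(c) = C1 + c^4/8 + c^3/6 + 7*c^2/18 + 5*c/7


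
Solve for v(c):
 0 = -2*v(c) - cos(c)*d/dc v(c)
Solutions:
 v(c) = C1*(sin(c) - 1)/(sin(c) + 1)


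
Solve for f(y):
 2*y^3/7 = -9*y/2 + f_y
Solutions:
 f(y) = C1 + y^4/14 + 9*y^2/4


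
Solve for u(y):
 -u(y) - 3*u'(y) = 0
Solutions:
 u(y) = C1*exp(-y/3)


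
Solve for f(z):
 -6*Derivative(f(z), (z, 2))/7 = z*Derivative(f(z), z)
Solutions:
 f(z) = C1 + C2*erf(sqrt(21)*z/6)


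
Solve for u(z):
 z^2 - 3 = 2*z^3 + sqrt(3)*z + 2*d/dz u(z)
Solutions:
 u(z) = C1 - z^4/4 + z^3/6 - sqrt(3)*z^2/4 - 3*z/2


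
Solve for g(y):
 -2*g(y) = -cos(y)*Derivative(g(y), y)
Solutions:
 g(y) = C1*(sin(y) + 1)/(sin(y) - 1)


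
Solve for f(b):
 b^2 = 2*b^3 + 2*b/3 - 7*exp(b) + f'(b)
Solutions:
 f(b) = C1 - b^4/2 + b^3/3 - b^2/3 + 7*exp(b)


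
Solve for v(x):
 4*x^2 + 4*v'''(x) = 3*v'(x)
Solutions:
 v(x) = C1 + C2*exp(-sqrt(3)*x/2) + C3*exp(sqrt(3)*x/2) + 4*x^3/9 + 32*x/9


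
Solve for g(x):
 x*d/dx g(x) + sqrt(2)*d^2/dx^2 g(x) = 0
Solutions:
 g(x) = C1 + C2*erf(2^(1/4)*x/2)


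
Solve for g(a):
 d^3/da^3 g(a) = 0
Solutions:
 g(a) = C1 + C2*a + C3*a^2


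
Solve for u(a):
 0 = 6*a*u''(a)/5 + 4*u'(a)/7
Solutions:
 u(a) = C1 + C2*a^(11/21)


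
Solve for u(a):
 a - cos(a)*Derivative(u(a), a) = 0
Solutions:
 u(a) = C1 + Integral(a/cos(a), a)


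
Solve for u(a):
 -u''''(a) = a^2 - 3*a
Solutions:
 u(a) = C1 + C2*a + C3*a^2 + C4*a^3 - a^6/360 + a^5/40


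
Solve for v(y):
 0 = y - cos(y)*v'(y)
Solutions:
 v(y) = C1 + Integral(y/cos(y), y)


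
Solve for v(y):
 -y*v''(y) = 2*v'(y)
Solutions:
 v(y) = C1 + C2/y


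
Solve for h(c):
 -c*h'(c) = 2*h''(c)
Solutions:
 h(c) = C1 + C2*erf(c/2)


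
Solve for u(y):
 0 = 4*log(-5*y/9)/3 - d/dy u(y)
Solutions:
 u(y) = C1 + 4*y*log(-y)/3 + 4*y*(-2*log(3) - 1 + log(5))/3


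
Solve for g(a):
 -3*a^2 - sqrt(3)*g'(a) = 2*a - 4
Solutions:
 g(a) = C1 - sqrt(3)*a^3/3 - sqrt(3)*a^2/3 + 4*sqrt(3)*a/3


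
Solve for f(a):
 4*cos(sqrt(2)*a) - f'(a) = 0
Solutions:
 f(a) = C1 + 2*sqrt(2)*sin(sqrt(2)*a)


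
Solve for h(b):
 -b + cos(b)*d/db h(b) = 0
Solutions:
 h(b) = C1 + Integral(b/cos(b), b)


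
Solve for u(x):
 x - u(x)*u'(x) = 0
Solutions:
 u(x) = -sqrt(C1 + x^2)
 u(x) = sqrt(C1 + x^2)


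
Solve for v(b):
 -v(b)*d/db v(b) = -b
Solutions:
 v(b) = -sqrt(C1 + b^2)
 v(b) = sqrt(C1 + b^2)


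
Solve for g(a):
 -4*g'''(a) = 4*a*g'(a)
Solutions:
 g(a) = C1 + Integral(C2*airyai(-a) + C3*airybi(-a), a)


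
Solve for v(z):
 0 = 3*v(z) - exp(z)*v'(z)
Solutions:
 v(z) = C1*exp(-3*exp(-z))


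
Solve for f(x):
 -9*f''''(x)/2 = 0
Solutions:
 f(x) = C1 + C2*x + C3*x^2 + C4*x^3


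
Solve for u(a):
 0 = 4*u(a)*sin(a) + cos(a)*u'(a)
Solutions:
 u(a) = C1*cos(a)^4


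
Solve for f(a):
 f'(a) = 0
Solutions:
 f(a) = C1


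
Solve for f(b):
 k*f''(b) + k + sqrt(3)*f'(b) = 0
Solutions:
 f(b) = C1 + C2*exp(-sqrt(3)*b/k) - sqrt(3)*b*k/3


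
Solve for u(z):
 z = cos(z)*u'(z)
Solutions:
 u(z) = C1 + Integral(z/cos(z), z)


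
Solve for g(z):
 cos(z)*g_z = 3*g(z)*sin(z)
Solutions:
 g(z) = C1/cos(z)^3


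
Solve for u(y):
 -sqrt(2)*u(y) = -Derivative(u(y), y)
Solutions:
 u(y) = C1*exp(sqrt(2)*y)


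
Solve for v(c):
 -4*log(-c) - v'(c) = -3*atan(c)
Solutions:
 v(c) = C1 - 4*c*log(-c) + 3*c*atan(c) + 4*c - 3*log(c^2 + 1)/2


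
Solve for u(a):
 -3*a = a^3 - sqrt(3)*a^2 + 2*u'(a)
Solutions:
 u(a) = C1 - a^4/8 + sqrt(3)*a^3/6 - 3*a^2/4


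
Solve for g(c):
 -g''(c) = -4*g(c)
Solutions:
 g(c) = C1*exp(-2*c) + C2*exp(2*c)


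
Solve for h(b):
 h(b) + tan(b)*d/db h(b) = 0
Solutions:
 h(b) = C1/sin(b)


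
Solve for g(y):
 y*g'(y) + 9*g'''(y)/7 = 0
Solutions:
 g(y) = C1 + Integral(C2*airyai(-21^(1/3)*y/3) + C3*airybi(-21^(1/3)*y/3), y)


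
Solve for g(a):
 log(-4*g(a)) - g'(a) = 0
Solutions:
 -Integral(1/(log(-_y) + 2*log(2)), (_y, g(a))) = C1 - a


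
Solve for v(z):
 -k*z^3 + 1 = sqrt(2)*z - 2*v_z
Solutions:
 v(z) = C1 + k*z^4/8 + sqrt(2)*z^2/4 - z/2


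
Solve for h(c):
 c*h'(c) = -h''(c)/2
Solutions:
 h(c) = C1 + C2*erf(c)


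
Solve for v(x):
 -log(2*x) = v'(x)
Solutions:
 v(x) = C1 - x*log(x) - x*log(2) + x


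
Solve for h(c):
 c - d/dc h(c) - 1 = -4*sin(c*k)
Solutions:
 h(c) = C1 + c^2/2 - c - 4*cos(c*k)/k


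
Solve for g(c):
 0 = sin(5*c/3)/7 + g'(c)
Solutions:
 g(c) = C1 + 3*cos(5*c/3)/35


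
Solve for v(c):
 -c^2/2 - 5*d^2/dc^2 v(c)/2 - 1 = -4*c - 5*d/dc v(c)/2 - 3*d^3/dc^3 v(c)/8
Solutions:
 v(c) = C1 + C2*exp(2*c*(5 - sqrt(10))/3) + C3*exp(2*c*(sqrt(10) + 5)/3) + c^3/15 - 3*c^2/5 - 43*c/50


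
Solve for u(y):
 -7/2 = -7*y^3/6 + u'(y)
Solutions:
 u(y) = C1 + 7*y^4/24 - 7*y/2


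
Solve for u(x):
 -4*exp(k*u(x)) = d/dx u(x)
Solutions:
 u(x) = Piecewise((log(1/(C1*k + 4*k*x))/k, Ne(k, 0)), (nan, True))
 u(x) = Piecewise((C1 - 4*x, Eq(k, 0)), (nan, True))


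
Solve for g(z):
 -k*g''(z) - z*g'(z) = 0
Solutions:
 g(z) = C1 + C2*sqrt(k)*erf(sqrt(2)*z*sqrt(1/k)/2)


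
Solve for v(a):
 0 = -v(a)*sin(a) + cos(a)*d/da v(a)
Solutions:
 v(a) = C1/cos(a)


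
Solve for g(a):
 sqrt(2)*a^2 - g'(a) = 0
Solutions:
 g(a) = C1 + sqrt(2)*a^3/3


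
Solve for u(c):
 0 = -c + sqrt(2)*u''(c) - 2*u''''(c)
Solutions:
 u(c) = C1 + C2*c + C3*exp(-2^(3/4)*c/2) + C4*exp(2^(3/4)*c/2) + sqrt(2)*c^3/12


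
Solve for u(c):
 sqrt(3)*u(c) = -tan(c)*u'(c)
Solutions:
 u(c) = C1/sin(c)^(sqrt(3))
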